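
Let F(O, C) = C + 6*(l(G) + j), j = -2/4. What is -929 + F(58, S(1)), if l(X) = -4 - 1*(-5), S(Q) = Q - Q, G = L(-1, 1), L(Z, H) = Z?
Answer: -926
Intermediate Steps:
G = -1
S(Q) = 0
l(X) = 1 (l(X) = -4 + 5 = 1)
j = -1/2 (j = -2*1/4 = -1/2 ≈ -0.50000)
F(O, C) = 3 + C (F(O, C) = C + 6*(1 - 1/2) = C + 6*(1/2) = C + 3 = 3 + C)
-929 + F(58, S(1)) = -929 + (3 + 0) = -929 + 3 = -926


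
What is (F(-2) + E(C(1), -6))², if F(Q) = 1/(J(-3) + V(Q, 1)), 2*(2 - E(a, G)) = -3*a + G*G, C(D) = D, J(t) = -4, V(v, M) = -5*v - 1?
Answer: 20449/100 ≈ 204.49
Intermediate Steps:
V(v, M) = -1 - 5*v
E(a, G) = 2 - G²/2 + 3*a/2 (E(a, G) = 2 - (-3*a + G*G)/2 = 2 - (-3*a + G²)/2 = 2 - (G² - 3*a)/2 = 2 + (-G²/2 + 3*a/2) = 2 - G²/2 + 3*a/2)
F(Q) = 1/(-5 - 5*Q) (F(Q) = 1/(-4 + (-1 - 5*Q)) = 1/(-5 - 5*Q))
(F(-2) + E(C(1), -6))² = (-1/(5 + 5*(-2)) + (2 - ½*(-6)² + (3/2)*1))² = (-1/(5 - 10) + (2 - ½*36 + 3/2))² = (-1/(-5) + (2 - 18 + 3/2))² = (-1*(-⅕) - 29/2)² = (⅕ - 29/2)² = (-143/10)² = 20449/100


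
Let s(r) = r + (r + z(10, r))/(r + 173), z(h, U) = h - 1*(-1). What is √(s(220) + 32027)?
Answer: √553400854/131 ≈ 179.58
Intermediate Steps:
z(h, U) = 1 + h (z(h, U) = h + 1 = 1 + h)
s(r) = r + (11 + r)/(173 + r) (s(r) = r + (r + (1 + 10))/(r + 173) = r + (r + 11)/(173 + r) = r + (11 + r)/(173 + r))
√(s(220) + 32027) = √((11 + 220² + 174*220)/(173 + 220) + 32027) = √((11 + 48400 + 38280)/393 + 32027) = √((1/393)*86691 + 32027) = √(28897/131 + 32027) = √(4224434/131) = √553400854/131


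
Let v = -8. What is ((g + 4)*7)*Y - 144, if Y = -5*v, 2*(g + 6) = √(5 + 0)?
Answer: -704 + 140*√5 ≈ -390.95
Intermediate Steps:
g = -6 + √5/2 (g = -6 + √(5 + 0)/2 = -6 + √5/2 ≈ -4.8820)
Y = 40 (Y = -5*(-8) = 40)
((g + 4)*7)*Y - 144 = (((-6 + √5/2) + 4)*7)*40 - 144 = ((-2 + √5/2)*7)*40 - 144 = (-14 + 7*√5/2)*40 - 144 = (-560 + 140*√5) - 144 = -704 + 140*√5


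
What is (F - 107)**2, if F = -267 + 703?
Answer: 108241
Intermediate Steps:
F = 436
(F - 107)**2 = (436 - 107)**2 = 329**2 = 108241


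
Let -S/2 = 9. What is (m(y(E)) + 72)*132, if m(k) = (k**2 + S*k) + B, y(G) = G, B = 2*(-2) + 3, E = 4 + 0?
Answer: 1980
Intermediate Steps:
S = -18 (S = -2*9 = -18)
E = 4
B = -1 (B = -4 + 3 = -1)
m(k) = -1 + k**2 - 18*k (m(k) = (k**2 - 18*k) - 1 = -1 + k**2 - 18*k)
(m(y(E)) + 72)*132 = ((-1 + 4**2 - 18*4) + 72)*132 = ((-1 + 16 - 72) + 72)*132 = (-57 + 72)*132 = 15*132 = 1980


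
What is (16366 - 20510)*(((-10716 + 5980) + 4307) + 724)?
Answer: -1222480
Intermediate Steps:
(16366 - 20510)*(((-10716 + 5980) + 4307) + 724) = -4144*((-4736 + 4307) + 724) = -4144*(-429 + 724) = -4144*295 = -1222480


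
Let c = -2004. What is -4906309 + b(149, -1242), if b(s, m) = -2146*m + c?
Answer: -2242981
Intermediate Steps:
b(s, m) = -2004 - 2146*m (b(s, m) = -2146*m - 2004 = -2004 - 2146*m)
-4906309 + b(149, -1242) = -4906309 + (-2004 - 2146*(-1242)) = -4906309 + (-2004 + 2665332) = -4906309 + 2663328 = -2242981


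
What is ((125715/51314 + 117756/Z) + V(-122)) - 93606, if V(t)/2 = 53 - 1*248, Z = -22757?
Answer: -109767264236337/1167752698 ≈ -93999.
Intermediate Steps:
V(t) = -390 (V(t) = 2*(53 - 1*248) = 2*(53 - 248) = 2*(-195) = -390)
((125715/51314 + 117756/Z) + V(-122)) - 93606 = ((125715/51314 + 117756/(-22757)) - 390) - 93606 = ((125715*(1/51314) + 117756*(-1/22757)) - 390) - 93606 = ((125715/51314 - 117756/22757) - 390) - 93606 = (-3181635129/1167752698 - 390) - 93606 = -458605187349/1167752698 - 93606 = -109767264236337/1167752698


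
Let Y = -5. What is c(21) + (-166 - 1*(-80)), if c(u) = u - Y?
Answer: -60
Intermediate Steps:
c(u) = 5 + u (c(u) = u - 1*(-5) = u + 5 = 5 + u)
c(21) + (-166 - 1*(-80)) = (5 + 21) + (-166 - 1*(-80)) = 26 + (-166 + 80) = 26 - 86 = -60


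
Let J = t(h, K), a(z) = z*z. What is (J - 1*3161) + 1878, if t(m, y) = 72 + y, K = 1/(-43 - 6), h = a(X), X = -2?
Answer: -59340/49 ≈ -1211.0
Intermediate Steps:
a(z) = z²
h = 4 (h = (-2)² = 4)
K = -1/49 (K = 1/(-49) = -1/49 ≈ -0.020408)
J = 3527/49 (J = 72 - 1/49 = 3527/49 ≈ 71.980)
(J - 1*3161) + 1878 = (3527/49 - 1*3161) + 1878 = (3527/49 - 3161) + 1878 = -151362/49 + 1878 = -59340/49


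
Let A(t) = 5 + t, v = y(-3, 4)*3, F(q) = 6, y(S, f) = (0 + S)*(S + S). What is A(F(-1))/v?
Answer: 11/54 ≈ 0.20370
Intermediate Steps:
y(S, f) = 2*S**2 (y(S, f) = S*(2*S) = 2*S**2)
v = 54 (v = (2*(-3)**2)*3 = (2*9)*3 = 18*3 = 54)
A(F(-1))/v = (5 + 6)/54 = 11*(1/54) = 11/54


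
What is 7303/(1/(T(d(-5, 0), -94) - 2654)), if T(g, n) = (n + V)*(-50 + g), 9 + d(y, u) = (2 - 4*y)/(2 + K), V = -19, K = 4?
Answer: 78843188/3 ≈ 2.6281e+7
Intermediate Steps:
d(y, u) = -26/3 - 2*y/3 (d(y, u) = -9 + (2 - 4*y)/(2 + 4) = -9 + (2 - 4*y)/6 = -9 + (2 - 4*y)*(1/6) = -9 + (1/3 - 2*y/3) = -26/3 - 2*y/3)
T(g, n) = (-50 + g)*(-19 + n) (T(g, n) = (n - 19)*(-50 + g) = (-19 + n)*(-50 + g) = (-50 + g)*(-19 + n))
7303/(1/(T(d(-5, 0), -94) - 2654)) = 7303/(1/((950 - 50*(-94) - 19*(-26/3 - 2/3*(-5)) + (-26/3 - 2/3*(-5))*(-94)) - 2654)) = 7303/(1/((950 + 4700 - 19*(-26/3 + 10/3) + (-26/3 + 10/3)*(-94)) - 2654)) = 7303/(1/((950 + 4700 - 19*(-16/3) - 16/3*(-94)) - 2654)) = 7303/(1/((950 + 4700 + 304/3 + 1504/3) - 2654)) = 7303/(1/(18758/3 - 2654)) = 7303/(1/(10796/3)) = 7303/(3/10796) = 7303*(10796/3) = 78843188/3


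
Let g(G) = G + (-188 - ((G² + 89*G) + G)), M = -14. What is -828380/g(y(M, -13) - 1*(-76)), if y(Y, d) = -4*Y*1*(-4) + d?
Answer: 41419/589 ≈ 70.321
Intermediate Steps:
y(Y, d) = d + 16*Y (y(Y, d) = -4*Y*(-4) + d = -(-16)*Y + d = 16*Y + d = d + 16*Y)
g(G) = -188 - G² - 89*G (g(G) = G + (-188 - (G² + 90*G)) = G + (-188 + (-G² - 90*G)) = G + (-188 - G² - 90*G) = -188 - G² - 89*G)
-828380/g(y(M, -13) - 1*(-76)) = -828380/(-188 - ((-13 + 16*(-14)) - 1*(-76))² - 89*((-13 + 16*(-14)) - 1*(-76))) = -828380/(-188 - ((-13 - 224) + 76)² - 89*((-13 - 224) + 76)) = -828380/(-188 - (-237 + 76)² - 89*(-237 + 76)) = -828380/(-188 - 1*(-161)² - 89*(-161)) = -828380/(-188 - 1*25921 + 14329) = -828380/(-188 - 25921 + 14329) = -828380/(-11780) = -828380*(-1/11780) = 41419/589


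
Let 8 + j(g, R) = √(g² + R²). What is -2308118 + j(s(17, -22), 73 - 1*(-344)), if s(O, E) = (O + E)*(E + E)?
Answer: -2308126 + √222289 ≈ -2.3077e+6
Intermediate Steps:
s(O, E) = 2*E*(E + O) (s(O, E) = (E + O)*(2*E) = 2*E*(E + O))
j(g, R) = -8 + √(R² + g²) (j(g, R) = -8 + √(g² + R²) = -8 + √(R² + g²))
-2308118 + j(s(17, -22), 73 - 1*(-344)) = -2308118 + (-8 + √((73 - 1*(-344))² + (2*(-22)*(-22 + 17))²)) = -2308118 + (-8 + √((73 + 344)² + (2*(-22)*(-5))²)) = -2308118 + (-8 + √(417² + 220²)) = -2308118 + (-8 + √(173889 + 48400)) = -2308118 + (-8 + √222289) = -2308126 + √222289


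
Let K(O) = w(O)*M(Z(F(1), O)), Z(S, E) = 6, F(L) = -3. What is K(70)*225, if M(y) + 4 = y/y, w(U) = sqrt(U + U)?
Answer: -1350*sqrt(35) ≈ -7986.7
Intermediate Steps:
w(U) = sqrt(2)*sqrt(U) (w(U) = sqrt(2*U) = sqrt(2)*sqrt(U))
M(y) = -3 (M(y) = -4 + y/y = -4 + 1 = -3)
K(O) = -3*sqrt(2)*sqrt(O) (K(O) = (sqrt(2)*sqrt(O))*(-3) = -3*sqrt(2)*sqrt(O))
K(70)*225 = -3*sqrt(2)*sqrt(70)*225 = -6*sqrt(35)*225 = -1350*sqrt(35)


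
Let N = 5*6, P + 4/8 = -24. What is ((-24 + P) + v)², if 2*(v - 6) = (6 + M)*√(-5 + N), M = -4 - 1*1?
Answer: 1600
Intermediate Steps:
P = -49/2 (P = -½ - 24 = -49/2 ≈ -24.500)
N = 30
M = -5 (M = -4 - 1 = -5)
v = 17/2 (v = 6 + ((6 - 5)*√(-5 + 30))/2 = 6 + (1*√25)/2 = 6 + (1*5)/2 = 6 + (½)*5 = 6 + 5/2 = 17/2 ≈ 8.5000)
((-24 + P) + v)² = ((-24 - 49/2) + 17/2)² = (-97/2 + 17/2)² = (-40)² = 1600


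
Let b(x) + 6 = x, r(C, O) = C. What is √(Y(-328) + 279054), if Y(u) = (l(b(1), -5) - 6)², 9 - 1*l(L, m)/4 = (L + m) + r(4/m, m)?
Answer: 3*√790034/5 ≈ 533.30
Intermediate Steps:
b(x) = -6 + x
l(L, m) = 36 - 16/m - 4*L - 4*m (l(L, m) = 36 - 4*((L + m) + 4/m) = 36 - 4*(L + m + 4/m) = 36 + (-16/m - 4*L - 4*m) = 36 - 16/m - 4*L - 4*m)
Y(u) = 133956/25 (Y(u) = (4*(-4 - 5*(9 - (-6 + 1) - 1*(-5)))/(-5) - 6)² = (4*(-⅕)*(-4 - 5*(9 - 1*(-5) + 5)) - 6)² = (4*(-⅕)*(-4 - 5*(9 + 5 + 5)) - 6)² = (4*(-⅕)*(-4 - 5*19) - 6)² = (4*(-⅕)*(-4 - 95) - 6)² = (4*(-⅕)*(-99) - 6)² = (396/5 - 6)² = (366/5)² = 133956/25)
√(Y(-328) + 279054) = √(133956/25 + 279054) = √(7110306/25) = 3*√790034/5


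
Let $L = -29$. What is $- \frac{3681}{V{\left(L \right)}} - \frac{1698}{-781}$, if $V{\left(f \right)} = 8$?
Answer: $- \frac{2861277}{6248} \approx -457.95$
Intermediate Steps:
$- \frac{3681}{V{\left(L \right)}} - \frac{1698}{-781} = - \frac{3681}{8} - \frac{1698}{-781} = \left(-3681\right) \frac{1}{8} - - \frac{1698}{781} = - \frac{3681}{8} + \frac{1698}{781} = - \frac{2861277}{6248}$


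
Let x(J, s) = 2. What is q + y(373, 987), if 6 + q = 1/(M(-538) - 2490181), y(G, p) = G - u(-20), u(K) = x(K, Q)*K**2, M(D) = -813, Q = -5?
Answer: -1078600403/2490994 ≈ -433.00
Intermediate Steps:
u(K) = 2*K**2
y(G, p) = -800 + G (y(G, p) = G - 2*(-20)**2 = G - 2*400 = G - 1*800 = G - 800 = -800 + G)
q = -14945965/2490994 (q = -6 + 1/(-813 - 2490181) = -6 + 1/(-2490994) = -6 - 1/2490994 = -14945965/2490994 ≈ -6.0000)
q + y(373, 987) = -14945965/2490994 + (-800 + 373) = -14945965/2490994 - 427 = -1078600403/2490994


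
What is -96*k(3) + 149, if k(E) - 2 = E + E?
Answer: -619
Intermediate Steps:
k(E) = 2 + 2*E (k(E) = 2 + (E + E) = 2 + 2*E)
-96*k(3) + 149 = -96*(2 + 2*3) + 149 = -96*(2 + 6) + 149 = -96*8 + 149 = -768 + 149 = -619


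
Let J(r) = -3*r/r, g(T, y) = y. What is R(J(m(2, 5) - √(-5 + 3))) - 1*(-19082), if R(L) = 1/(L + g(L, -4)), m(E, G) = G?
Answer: 133573/7 ≈ 19082.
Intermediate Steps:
J(r) = -3 (J(r) = -3*1 = -3)
R(L) = 1/(-4 + L) (R(L) = 1/(L - 4) = 1/(-4 + L))
R(J(m(2, 5) - √(-5 + 3))) - 1*(-19082) = 1/(-4 - 3) - 1*(-19082) = 1/(-7) + 19082 = -⅐ + 19082 = 133573/7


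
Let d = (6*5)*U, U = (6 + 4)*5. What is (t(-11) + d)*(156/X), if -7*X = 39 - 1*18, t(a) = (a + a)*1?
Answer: -76856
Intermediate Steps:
t(a) = 2*a (t(a) = (2*a)*1 = 2*a)
X = -3 (X = -(39 - 1*18)/7 = -(39 - 18)/7 = -1/7*21 = -3)
U = 50 (U = 10*5 = 50)
d = 1500 (d = (6*5)*50 = 30*50 = 1500)
(t(-11) + d)*(156/X) = (2*(-11) + 1500)*(156/(-3)) = (-22 + 1500)*(156*(-1/3)) = 1478*(-52) = -76856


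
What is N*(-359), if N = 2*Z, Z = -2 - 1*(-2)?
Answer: 0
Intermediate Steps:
Z = 0 (Z = -2 + 2 = 0)
N = 0 (N = 2*0 = 0)
N*(-359) = 0*(-359) = 0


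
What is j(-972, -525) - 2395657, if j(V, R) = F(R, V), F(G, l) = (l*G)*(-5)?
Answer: -4947157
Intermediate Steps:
F(G, l) = -5*G*l (F(G, l) = (G*l)*(-5) = -5*G*l)
j(V, R) = -5*R*V
j(-972, -525) - 2395657 = -5*(-525)*(-972) - 2395657 = -2551500 - 2395657 = -4947157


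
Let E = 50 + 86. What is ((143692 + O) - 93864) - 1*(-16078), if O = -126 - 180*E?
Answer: 41300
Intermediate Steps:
E = 136
O = -24606 (O = -126 - 180*136 = -126 - 24480 = -24606)
((143692 + O) - 93864) - 1*(-16078) = ((143692 - 24606) - 93864) - 1*(-16078) = (119086 - 93864) + 16078 = 25222 + 16078 = 41300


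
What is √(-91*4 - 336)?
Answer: 10*I*√7 ≈ 26.458*I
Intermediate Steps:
√(-91*4 - 336) = √(-364 - 336) = √(-700) = 10*I*√7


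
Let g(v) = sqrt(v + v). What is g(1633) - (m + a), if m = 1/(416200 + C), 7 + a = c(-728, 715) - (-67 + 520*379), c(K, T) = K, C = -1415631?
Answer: 197635481389/999431 + sqrt(3266) ≈ 1.9781e+5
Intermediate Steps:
a = -197748 (a = -7 + (-728 - (-67 + 520*379)) = -7 + (-728 - (-67 + 197080)) = -7 + (-728 - 1*197013) = -7 + (-728 - 197013) = -7 - 197741 = -197748)
m = -1/999431 (m = 1/(416200 - 1415631) = 1/(-999431) = -1/999431 ≈ -1.0006e-6)
g(v) = sqrt(2)*sqrt(v) (g(v) = sqrt(2*v) = sqrt(2)*sqrt(v))
g(1633) - (m + a) = sqrt(2)*sqrt(1633) - (-1/999431 - 197748) = sqrt(3266) - 1*(-197635481389/999431) = sqrt(3266) + 197635481389/999431 = 197635481389/999431 + sqrt(3266)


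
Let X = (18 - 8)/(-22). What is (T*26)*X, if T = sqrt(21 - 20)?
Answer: -130/11 ≈ -11.818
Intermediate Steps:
T = 1 (T = sqrt(1) = 1)
X = -5/11 (X = 10*(-1/22) = -5/11 ≈ -0.45455)
(T*26)*X = (1*26)*(-5/11) = 26*(-5/11) = -130/11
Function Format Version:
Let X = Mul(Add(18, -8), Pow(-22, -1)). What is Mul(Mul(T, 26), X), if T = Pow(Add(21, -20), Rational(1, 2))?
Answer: Rational(-130, 11) ≈ -11.818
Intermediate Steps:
T = 1 (T = Pow(1, Rational(1, 2)) = 1)
X = Rational(-5, 11) (X = Mul(10, Rational(-1, 22)) = Rational(-5, 11) ≈ -0.45455)
Mul(Mul(T, 26), X) = Mul(Mul(1, 26), Rational(-5, 11)) = Mul(26, Rational(-5, 11)) = Rational(-130, 11)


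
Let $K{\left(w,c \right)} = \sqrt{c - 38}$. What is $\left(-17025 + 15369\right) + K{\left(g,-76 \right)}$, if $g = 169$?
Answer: $-1656 + i \sqrt{114} \approx -1656.0 + 10.677 i$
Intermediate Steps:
$K{\left(w,c \right)} = \sqrt{-38 + c}$
$\left(-17025 + 15369\right) + K{\left(g,-76 \right)} = \left(-17025 + 15369\right) + \sqrt{-38 - 76} = -1656 + \sqrt{-114} = -1656 + i \sqrt{114}$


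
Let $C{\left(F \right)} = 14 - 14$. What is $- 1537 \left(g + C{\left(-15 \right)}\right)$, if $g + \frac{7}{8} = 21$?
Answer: $- \frac{247457}{8} \approx -30932.0$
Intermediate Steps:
$g = \frac{161}{8}$ ($g = - \frac{7}{8} + 21 = \frac{161}{8} \approx 20.125$)
$C{\left(F \right)} = 0$
$- 1537 \left(g + C{\left(-15 \right)}\right) = - 1537 \left(\frac{161}{8} + 0\right) = \left(-1537\right) \frac{161}{8} = - \frac{247457}{8}$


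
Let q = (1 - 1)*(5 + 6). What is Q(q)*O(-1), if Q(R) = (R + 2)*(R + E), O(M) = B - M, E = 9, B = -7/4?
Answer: -27/2 ≈ -13.500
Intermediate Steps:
q = 0 (q = 0*11 = 0)
B = -7/4 (B = -7*1/4 = -7/4 ≈ -1.7500)
O(M) = -7/4 - M
Q(R) = (2 + R)*(9 + R) (Q(R) = (R + 2)*(R + 9) = (2 + R)*(9 + R))
Q(q)*O(-1) = (18 + 0**2 + 11*0)*(-7/4 - 1*(-1)) = (18 + 0 + 0)*(-7/4 + 1) = 18*(-3/4) = -27/2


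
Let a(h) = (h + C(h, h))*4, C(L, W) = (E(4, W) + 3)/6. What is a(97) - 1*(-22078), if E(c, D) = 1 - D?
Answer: 22404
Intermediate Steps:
C(L, W) = ⅔ - W/6 (C(L, W) = ((1 - W) + 3)/6 = (4 - W)/6 = ⅔ - W/6)
a(h) = 8/3 + 10*h/3 (a(h) = (h + (⅔ - h/6))*4 = (⅔ + 5*h/6)*4 = 8/3 + 10*h/3)
a(97) - 1*(-22078) = (8/3 + (10/3)*97) - 1*(-22078) = (8/3 + 970/3) + 22078 = 326 + 22078 = 22404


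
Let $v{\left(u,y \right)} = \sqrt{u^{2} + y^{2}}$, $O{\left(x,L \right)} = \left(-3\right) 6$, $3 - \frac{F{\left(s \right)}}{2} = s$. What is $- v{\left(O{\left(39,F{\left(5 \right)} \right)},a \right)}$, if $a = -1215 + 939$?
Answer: $- 30 \sqrt{85} \approx -276.59$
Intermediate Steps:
$F{\left(s \right)} = 6 - 2 s$
$O{\left(x,L \right)} = -18$
$a = -276$
$- v{\left(O{\left(39,F{\left(5 \right)} \right)},a \right)} = - \sqrt{\left(-18\right)^{2} + \left(-276\right)^{2}} = - \sqrt{324 + 76176} = - \sqrt{76500} = - 30 \sqrt{85}$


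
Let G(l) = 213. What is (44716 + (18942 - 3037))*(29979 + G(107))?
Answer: 1830269232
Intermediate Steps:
(44716 + (18942 - 3037))*(29979 + G(107)) = (44716 + (18942 - 3037))*(29979 + 213) = (44716 + 15905)*30192 = 60621*30192 = 1830269232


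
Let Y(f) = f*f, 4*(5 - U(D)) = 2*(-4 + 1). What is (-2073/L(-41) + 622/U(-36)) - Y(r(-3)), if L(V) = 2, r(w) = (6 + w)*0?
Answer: -24461/26 ≈ -940.81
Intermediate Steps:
U(D) = 13/2 (U(D) = 5 - (-4 + 1)/2 = 5 - (-3)/2 = 5 - ¼*(-6) = 5 + 3/2 = 13/2)
r(w) = 0
Y(f) = f²
(-2073/L(-41) + 622/U(-36)) - Y(r(-3)) = (-2073/2 + 622/(13/2)) - 1*0² = (-2073*½ + 622*(2/13)) - 1*0 = (-2073/2 + 1244/13) + 0 = -24461/26 + 0 = -24461/26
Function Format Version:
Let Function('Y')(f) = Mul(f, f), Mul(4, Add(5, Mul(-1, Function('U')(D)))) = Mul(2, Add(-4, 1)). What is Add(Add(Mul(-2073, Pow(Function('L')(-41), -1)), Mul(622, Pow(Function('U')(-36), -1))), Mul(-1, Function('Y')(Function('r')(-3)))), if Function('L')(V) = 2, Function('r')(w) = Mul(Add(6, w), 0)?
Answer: Rational(-24461, 26) ≈ -940.81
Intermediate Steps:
Function('U')(D) = Rational(13, 2) (Function('U')(D) = Add(5, Mul(Rational(-1, 4), Mul(2, Add(-4, 1)))) = Add(5, Mul(Rational(-1, 4), Mul(2, -3))) = Add(5, Mul(Rational(-1, 4), -6)) = Add(5, Rational(3, 2)) = Rational(13, 2))
Function('r')(w) = 0
Function('Y')(f) = Pow(f, 2)
Add(Add(Mul(-2073, Pow(Function('L')(-41), -1)), Mul(622, Pow(Function('U')(-36), -1))), Mul(-1, Function('Y')(Function('r')(-3)))) = Add(Add(Mul(-2073, Pow(2, -1)), Mul(622, Pow(Rational(13, 2), -1))), Mul(-1, Pow(0, 2))) = Add(Add(Mul(-2073, Rational(1, 2)), Mul(622, Rational(2, 13))), Mul(-1, 0)) = Add(Add(Rational(-2073, 2), Rational(1244, 13)), 0) = Add(Rational(-24461, 26), 0) = Rational(-24461, 26)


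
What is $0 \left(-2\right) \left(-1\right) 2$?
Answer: $0$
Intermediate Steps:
$0 \left(-2\right) \left(-1\right) 2 = 0 \cdot 2 \cdot 2 = 0 \cdot 4 = 0$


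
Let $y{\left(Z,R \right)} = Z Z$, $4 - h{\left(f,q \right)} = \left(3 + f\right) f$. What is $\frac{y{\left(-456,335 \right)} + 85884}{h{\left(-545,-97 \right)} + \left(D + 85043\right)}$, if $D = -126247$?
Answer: $- \frac{29382}{33659} \approx -0.87293$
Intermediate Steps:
$h{\left(f,q \right)} = 4 - f \left(3 + f\right)$ ($h{\left(f,q \right)} = 4 - \left(3 + f\right) f = 4 - f \left(3 + f\right)$)
$y{\left(Z,R \right)} = Z^{2}$
$\frac{y{\left(-456,335 \right)} + 85884}{h{\left(-545,-97 \right)} + \left(D + 85043\right)} = \frac{\left(-456\right)^{2} + 85884}{\left(4 - \left(-545\right)^{2} - -1635\right) + \left(-126247 + 85043\right)} = \frac{207936 + 85884}{\left(4 - 297025 + 1635\right) - 41204} = \frac{293820}{\left(4 - 297025 + 1635\right) - 41204} = \frac{293820}{-295386 - 41204} = \frac{293820}{-336590} = 293820 \left(- \frac{1}{336590}\right) = - \frac{29382}{33659}$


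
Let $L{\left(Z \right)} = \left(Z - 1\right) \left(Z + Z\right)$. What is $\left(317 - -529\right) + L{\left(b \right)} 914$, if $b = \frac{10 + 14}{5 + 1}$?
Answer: $22782$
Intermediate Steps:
$b = 4$ ($b = \frac{24}{6} = 24 \cdot \frac{1}{6} = 4$)
$L{\left(Z \right)} = 2 Z \left(-1 + Z\right)$ ($L{\left(Z \right)} = \left(-1 + Z\right) 2 Z = 2 Z \left(-1 + Z\right)$)
$\left(317 - -529\right) + L{\left(b \right)} 914 = \left(317 - -529\right) + 2 \cdot 4 \left(-1 + 4\right) 914 = \left(317 + 529\right) + 2 \cdot 4 \cdot 3 \cdot 914 = 846 + 24 \cdot 914 = 846 + 21936 = 22782$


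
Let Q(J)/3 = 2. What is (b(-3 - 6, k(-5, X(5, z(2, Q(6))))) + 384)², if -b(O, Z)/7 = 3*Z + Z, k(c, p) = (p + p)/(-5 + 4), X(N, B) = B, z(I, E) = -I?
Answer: 73984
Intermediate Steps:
Q(J) = 6 (Q(J) = 3*2 = 6)
k(c, p) = -2*p (k(c, p) = (2*p)/(-1) = (2*p)*(-1) = -2*p)
b(O, Z) = -28*Z (b(O, Z) = -7*(3*Z + Z) = -28*Z)
(b(-3 - 6, k(-5, X(5, z(2, Q(6))))) + 384)² = (-(-56)*(-1*2) + 384)² = (-(-56)*(-2) + 384)² = (-28*4 + 384)² = (-112 + 384)² = 272² = 73984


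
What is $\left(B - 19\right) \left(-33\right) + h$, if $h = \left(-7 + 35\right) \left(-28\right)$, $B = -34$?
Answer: $965$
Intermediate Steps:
$h = -784$ ($h = 28 \left(-28\right) = -784$)
$\left(B - 19\right) \left(-33\right) + h = \left(-34 - 19\right) \left(-33\right) - 784 = \left(-53\right) \left(-33\right) - 784 = 1749 - 784 = 965$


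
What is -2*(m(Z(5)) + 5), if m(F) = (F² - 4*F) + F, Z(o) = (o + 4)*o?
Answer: -3790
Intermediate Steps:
Z(o) = o*(4 + o) (Z(o) = (4 + o)*o = o*(4 + o))
m(F) = F² - 3*F
-2*(m(Z(5)) + 5) = -2*((5*(4 + 5))*(-3 + 5*(4 + 5)) + 5) = -2*((5*9)*(-3 + 5*9) + 5) = -2*(45*(-3 + 45) + 5) = -2*(45*42 + 5) = -2*(1890 + 5) = -2*1895 = -3790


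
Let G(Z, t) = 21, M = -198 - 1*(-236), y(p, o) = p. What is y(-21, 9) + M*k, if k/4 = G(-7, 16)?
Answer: 3171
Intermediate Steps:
M = 38 (M = -198 + 236 = 38)
k = 84 (k = 4*21 = 84)
y(-21, 9) + M*k = -21 + 38*84 = -21 + 3192 = 3171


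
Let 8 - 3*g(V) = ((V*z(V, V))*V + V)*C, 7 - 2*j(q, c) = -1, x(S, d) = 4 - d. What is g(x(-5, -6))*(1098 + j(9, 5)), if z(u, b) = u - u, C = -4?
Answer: 17632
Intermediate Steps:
z(u, b) = 0
j(q, c) = 4 (j(q, c) = 7/2 - 1/2*(-1) = 7/2 + 1/2 = 4)
g(V) = 8/3 + 4*V/3 (g(V) = 8/3 - ((V*0)*V + V)*(-4)/3 = 8/3 - (0*V + V)*(-4)/3 = 8/3 - (0 + V)*(-4)/3 = 8/3 - V*(-4)/3 = 8/3 - (-4)*V/3 = 8/3 + 4*V/3)
g(x(-5, -6))*(1098 + j(9, 5)) = (8/3 + 4*(4 - 1*(-6))/3)*(1098 + 4) = (8/3 + 4*(4 + 6)/3)*1102 = (8/3 + (4/3)*10)*1102 = (8/3 + 40/3)*1102 = 16*1102 = 17632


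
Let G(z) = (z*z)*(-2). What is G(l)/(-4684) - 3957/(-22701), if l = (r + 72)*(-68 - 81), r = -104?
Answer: 86014967653/8860957 ≈ 9707.2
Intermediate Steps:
l = 4768 (l = (-104 + 72)*(-68 - 81) = -32*(-149) = 4768)
G(z) = -2*z² (G(z) = z²*(-2) = -2*z²)
G(l)/(-4684) - 3957/(-22701) = -2*4768²/(-4684) - 3957/(-22701) = -2*22733824*(-1/4684) - 3957*(-1/22701) = -45467648*(-1/4684) + 1319/7567 = 11366912/1171 + 1319/7567 = 86014967653/8860957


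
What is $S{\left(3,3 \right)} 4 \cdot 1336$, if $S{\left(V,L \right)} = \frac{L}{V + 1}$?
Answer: $4008$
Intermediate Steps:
$S{\left(V,L \right)} = \frac{L}{1 + V}$
$S{\left(3,3 \right)} 4 \cdot 1336 = \frac{3}{1 + 3} \cdot 4 \cdot 1336 = \frac{3}{4} \cdot 4 \cdot 1336 = 3 \cdot 1336 = 4008$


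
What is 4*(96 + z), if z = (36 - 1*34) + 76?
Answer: 696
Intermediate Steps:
z = 78 (z = (36 - 34) + 76 = 2 + 76 = 78)
4*(96 + z) = 4*(96 + 78) = 4*174 = 696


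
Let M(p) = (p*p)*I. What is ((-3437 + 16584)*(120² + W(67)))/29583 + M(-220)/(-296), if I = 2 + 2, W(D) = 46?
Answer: 6311189194/1094571 ≈ 5765.9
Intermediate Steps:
I = 4
M(p) = 4*p² (M(p) = (p*p)*4 = p²*4 = 4*p²)
((-3437 + 16584)*(120² + W(67)))/29583 + M(-220)/(-296) = ((-3437 + 16584)*(120² + 46))/29583 + (4*(-220)²)/(-296) = (13147*(14400 + 46))*(1/29583) + (4*48400)*(-1/296) = (13147*14446)*(1/29583) + 193600*(-1/296) = 189921562*(1/29583) - 24200/37 = 189921562/29583 - 24200/37 = 6311189194/1094571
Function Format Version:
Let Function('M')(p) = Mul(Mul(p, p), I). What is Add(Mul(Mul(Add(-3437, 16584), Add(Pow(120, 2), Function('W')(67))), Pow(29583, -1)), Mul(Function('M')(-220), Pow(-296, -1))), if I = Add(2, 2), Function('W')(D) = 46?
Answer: Rational(6311189194, 1094571) ≈ 5765.9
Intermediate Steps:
I = 4
Function('M')(p) = Mul(4, Pow(p, 2)) (Function('M')(p) = Mul(Mul(p, p), 4) = Mul(Pow(p, 2), 4) = Mul(4, Pow(p, 2)))
Add(Mul(Mul(Add(-3437, 16584), Add(Pow(120, 2), Function('W')(67))), Pow(29583, -1)), Mul(Function('M')(-220), Pow(-296, -1))) = Add(Mul(Mul(Add(-3437, 16584), Add(Pow(120, 2), 46)), Pow(29583, -1)), Mul(Mul(4, Pow(-220, 2)), Pow(-296, -1))) = Add(Mul(Mul(13147, Add(14400, 46)), Rational(1, 29583)), Mul(Mul(4, 48400), Rational(-1, 296))) = Add(Mul(Mul(13147, 14446), Rational(1, 29583)), Mul(193600, Rational(-1, 296))) = Add(Mul(189921562, Rational(1, 29583)), Rational(-24200, 37)) = Add(Rational(189921562, 29583), Rational(-24200, 37)) = Rational(6311189194, 1094571)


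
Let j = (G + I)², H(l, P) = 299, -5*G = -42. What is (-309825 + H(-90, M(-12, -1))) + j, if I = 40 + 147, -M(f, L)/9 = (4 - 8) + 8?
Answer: -6783621/25 ≈ -2.7135e+5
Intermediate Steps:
G = 42/5 (G = -⅕*(-42) = 42/5 ≈ 8.4000)
M(f, L) = -36 (M(f, L) = -9*((4 - 8) + 8) = -9*(-4 + 8) = -9*4 = -36)
I = 187
j = 954529/25 (j = (42/5 + 187)² = (977/5)² = 954529/25 ≈ 38181.)
(-309825 + H(-90, M(-12, -1))) + j = (-309825 + 299) + 954529/25 = -309526 + 954529/25 = -6783621/25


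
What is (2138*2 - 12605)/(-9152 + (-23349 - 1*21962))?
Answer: 8329/54463 ≈ 0.15293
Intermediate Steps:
(2138*2 - 12605)/(-9152 + (-23349 - 1*21962)) = (4276 - 12605)/(-9152 + (-23349 - 21962)) = -8329/(-9152 - 45311) = -8329/(-54463) = -8329*(-1/54463) = 8329/54463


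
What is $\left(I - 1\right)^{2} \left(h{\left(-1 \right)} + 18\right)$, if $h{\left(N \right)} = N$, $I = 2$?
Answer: $17$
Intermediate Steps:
$\left(I - 1\right)^{2} \left(h{\left(-1 \right)} + 18\right) = \left(2 - 1\right)^{2} \left(-1 + 18\right) = 1^{2} \cdot 17 = 1 \cdot 17 = 17$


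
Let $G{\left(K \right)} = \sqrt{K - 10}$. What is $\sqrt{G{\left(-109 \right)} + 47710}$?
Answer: $\sqrt{47710 + i \sqrt{119}} \approx 218.43 + 0.025 i$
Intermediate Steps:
$G{\left(K \right)} = \sqrt{-10 + K}$
$\sqrt{G{\left(-109 \right)} + 47710} = \sqrt{\sqrt{-10 - 109} + 47710} = \sqrt{\sqrt{-119} + 47710} = \sqrt{i \sqrt{119} + 47710} = \sqrt{47710 + i \sqrt{119}}$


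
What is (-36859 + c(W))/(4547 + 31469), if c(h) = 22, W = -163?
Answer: -36837/36016 ≈ -1.0228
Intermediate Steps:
(-36859 + c(W))/(4547 + 31469) = (-36859 + 22)/(4547 + 31469) = -36837/36016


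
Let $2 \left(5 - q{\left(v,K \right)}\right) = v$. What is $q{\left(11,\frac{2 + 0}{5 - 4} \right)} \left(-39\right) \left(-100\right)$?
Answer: $-1950$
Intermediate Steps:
$q{\left(v,K \right)} = 5 - \frac{v}{2}$
$q{\left(11,\frac{2 + 0}{5 - 4} \right)} \left(-39\right) \left(-100\right) = \left(5 - \frac{11}{2}\right) \left(-39\right) \left(-100\right) = \left(- \frac{1}{2}\right) \left(-39\right) \left(-100\right) = \frac{39}{2} \left(-100\right) = -1950$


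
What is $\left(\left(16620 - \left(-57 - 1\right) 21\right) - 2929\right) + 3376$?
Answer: $18285$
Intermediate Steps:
$\left(\left(16620 - \left(-57 - 1\right) 21\right) - 2929\right) + 3376 = \left(\left(16620 - \left(-58\right) 21\right) - 2929\right) + 3376 = \left(\left(16620 - -1218\right) - 2929\right) + 3376 = \left(\left(16620 + 1218\right) - 2929\right) + 3376 = \left(17838 - 2929\right) + 3376 = 14909 + 3376 = 18285$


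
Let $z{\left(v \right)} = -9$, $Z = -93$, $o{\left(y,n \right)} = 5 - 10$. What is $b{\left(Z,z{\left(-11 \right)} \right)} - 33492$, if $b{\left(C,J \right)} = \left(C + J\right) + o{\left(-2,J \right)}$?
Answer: $-33599$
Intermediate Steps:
$o{\left(y,n \right)} = -5$ ($o{\left(y,n \right)} = 5 - 10 = -5$)
$b{\left(C,J \right)} = -5 + C + J$ ($b{\left(C,J \right)} = \left(C + J\right) - 5 = -5 + C + J$)
$b{\left(Z,z{\left(-11 \right)} \right)} - 33492 = \left(-5 - 93 - 9\right) - 33492 = -107 - 33492 = -33599$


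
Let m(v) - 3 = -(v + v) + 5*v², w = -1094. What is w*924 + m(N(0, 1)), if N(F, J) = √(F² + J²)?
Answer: -1010850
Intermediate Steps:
m(v) = 3 - 2*v + 5*v² (m(v) = 3 + (-(v + v) + 5*v²) = 3 + (-2*v + 5*v²) = 3 - 2*v + 5*v²)
w*924 + m(N(0, 1)) = -1094*924 + (3 - 2*√(0² + 1²) + 5*(√(0² + 1²))²) = -1010856 + (3 - 2*√(0 + 1) + 5*(√(0 + 1))²) = -1010856 + (3 - 2*√1 + 5*(√1)²) = -1010856 + (3 - 2*1 + 5*1²) = -1010856 + (3 - 2 + 5*1) = -1010856 + (3 - 2 + 5) = -1010856 + 6 = -1010850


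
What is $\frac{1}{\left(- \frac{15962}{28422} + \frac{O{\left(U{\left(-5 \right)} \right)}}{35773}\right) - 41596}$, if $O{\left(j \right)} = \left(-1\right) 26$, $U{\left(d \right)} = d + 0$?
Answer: $- \frac{508370103}{21146448678187} \approx -2.404 \cdot 10^{-5}$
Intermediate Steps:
$U{\left(d \right)} = d$
$O{\left(j \right)} = -26$
$\frac{1}{\left(- \frac{15962}{28422} + \frac{O{\left(U{\left(-5 \right)} \right)}}{35773}\right) - 41596} = \frac{1}{\left(- \frac{15962}{28422} - \frac{26}{35773}\right) - 41596} = \frac{1}{\left(\left(-15962\right) \frac{1}{28422} - \frac{26}{35773}\right) - 41596} = \frac{1}{\left(- \frac{7981}{14211} - \frac{26}{35773}\right) - 41596} = \frac{1}{- \frac{285873799}{508370103} - 41596} = \frac{1}{- \frac{21146448678187}{508370103}} = - \frac{508370103}{21146448678187}$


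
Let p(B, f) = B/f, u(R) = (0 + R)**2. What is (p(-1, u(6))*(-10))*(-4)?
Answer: -10/9 ≈ -1.1111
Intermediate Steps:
u(R) = R**2
(p(-1, u(6))*(-10))*(-4) = (-1/(6**2)*(-10))*(-4) = (-1/36*(-10))*(-4) = (-1*1/36*(-10))*(-4) = -1/36*(-10)*(-4) = (5/18)*(-4) = -10/9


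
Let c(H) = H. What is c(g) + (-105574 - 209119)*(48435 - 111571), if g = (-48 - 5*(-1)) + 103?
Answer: 19868457308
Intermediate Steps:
g = 60 (g = (-48 + 5) + 103 = -43 + 103 = 60)
c(g) + (-105574 - 209119)*(48435 - 111571) = 60 + (-105574 - 209119)*(48435 - 111571) = 60 - 314693*(-63136) = 60 + 19868457248 = 19868457308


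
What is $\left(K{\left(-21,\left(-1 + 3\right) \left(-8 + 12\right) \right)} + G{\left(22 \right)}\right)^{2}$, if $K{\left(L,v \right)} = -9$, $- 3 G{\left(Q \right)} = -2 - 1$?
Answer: $64$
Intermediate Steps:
$G{\left(Q \right)} = 1$ ($G{\left(Q \right)} = - \frac{-2 - 1}{3} = \left(- \frac{1}{3}\right) \left(-3\right) = 1$)
$\left(K{\left(-21,\left(-1 + 3\right) \left(-8 + 12\right) \right)} + G{\left(22 \right)}\right)^{2} = \left(-9 + 1\right)^{2} = \left(-8\right)^{2} = 64$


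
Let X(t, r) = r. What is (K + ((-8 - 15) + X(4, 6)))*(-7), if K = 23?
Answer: -42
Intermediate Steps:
(K + ((-8 - 15) + X(4, 6)))*(-7) = (23 + ((-8 - 15) + 6))*(-7) = (23 + (-23 + 6))*(-7) = (23 - 17)*(-7) = 6*(-7) = -42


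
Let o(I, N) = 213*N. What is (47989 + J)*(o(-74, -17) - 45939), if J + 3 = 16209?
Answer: -3181504200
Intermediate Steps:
J = 16206 (J = -3 + 16209 = 16206)
(47989 + J)*(o(-74, -17) - 45939) = (47989 + 16206)*(213*(-17) - 45939) = 64195*(-3621 - 45939) = 64195*(-49560) = -3181504200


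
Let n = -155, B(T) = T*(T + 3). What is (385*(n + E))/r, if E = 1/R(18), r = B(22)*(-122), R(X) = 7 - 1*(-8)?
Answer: 4067/4575 ≈ 0.88896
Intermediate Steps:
B(T) = T*(3 + T)
R(X) = 15 (R(X) = 7 + 8 = 15)
r = -67100 (r = (22*(3 + 22))*(-122) = (22*25)*(-122) = 550*(-122) = -67100)
E = 1/15 ≈ 0.066667
(385*(n + E))/r = (385*(-155 + 1/15))/(-67100) = (385*(-2324/15))*(-1/67100) = -178948/3*(-1/67100) = 4067/4575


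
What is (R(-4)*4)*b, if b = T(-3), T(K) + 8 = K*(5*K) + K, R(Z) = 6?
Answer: 816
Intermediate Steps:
T(K) = -8 + K + 5*K² (T(K) = -8 + (K*(5*K) + K) = -8 + (5*K² + K) = -8 + (K + 5*K²) = -8 + K + 5*K²)
b = 34 (b = -8 - 3 + 5*(-3)² = -8 - 3 + 5*9 = -8 - 3 + 45 = 34)
(R(-4)*4)*b = (6*4)*34 = 24*34 = 816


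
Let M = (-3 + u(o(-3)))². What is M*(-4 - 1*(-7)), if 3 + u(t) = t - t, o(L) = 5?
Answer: 108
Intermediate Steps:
u(t) = -3 (u(t) = -3 + (t - t) = -3 + 0 = -3)
M = 36 (M = (-3 - 3)² = (-6)² = 36)
M*(-4 - 1*(-7)) = 36*(-4 - 1*(-7)) = 36*(-4 + 7) = 36*3 = 108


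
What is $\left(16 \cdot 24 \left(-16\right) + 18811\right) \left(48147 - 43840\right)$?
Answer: $54556769$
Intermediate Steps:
$\left(16 \cdot 24 \left(-16\right) + 18811\right) \left(48147 - 43840\right) = \left(384 \left(-16\right) + 18811\right) 4307 = \left(-6144 + 18811\right) 4307 = 12667 \cdot 4307 = 54556769$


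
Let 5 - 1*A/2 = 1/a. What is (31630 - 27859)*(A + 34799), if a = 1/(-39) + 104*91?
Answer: 48449158547067/369095 ≈ 1.3126e+8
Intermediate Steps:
a = 369095/39 (a = -1/39 + 9464 = 369095/39 ≈ 9464.0)
A = 3690872/369095 (A = 10 - 2/369095/39 = 10 - 2*39/369095 = 10 - 78/369095 = 3690872/369095 ≈ 9.9998)
(31630 - 27859)*(A + 34799) = (31630 - 27859)*(3690872/369095 + 34799) = 3771*(12847827777/369095) = 48449158547067/369095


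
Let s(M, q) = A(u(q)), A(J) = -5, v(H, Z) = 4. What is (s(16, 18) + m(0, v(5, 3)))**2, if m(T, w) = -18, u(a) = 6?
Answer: 529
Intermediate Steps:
s(M, q) = -5
(s(16, 18) + m(0, v(5, 3)))**2 = (-5 - 18)**2 = (-23)**2 = 529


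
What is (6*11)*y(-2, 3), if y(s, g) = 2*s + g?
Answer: -66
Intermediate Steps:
y(s, g) = g + 2*s
(6*11)*y(-2, 3) = (6*11)*(3 + 2*(-2)) = 66*(3 - 4) = 66*(-1) = -66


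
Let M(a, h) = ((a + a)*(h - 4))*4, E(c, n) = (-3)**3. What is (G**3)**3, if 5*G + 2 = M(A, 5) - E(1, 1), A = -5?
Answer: -19683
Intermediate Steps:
E(c, n) = -27
M(a, h) = 8*a*(-4 + h) (M(a, h) = ((2*a)*(-4 + h))*4 = (2*a*(-4 + h))*4 = 8*a*(-4 + h))
G = -3 (G = -2/5 + (8*(-5)*(-4 + 5) - 1*(-27))/5 = -2/5 + (8*(-5)*1 + 27)/5 = -2/5 + (-40 + 27)/5 = -2/5 + (1/5)*(-13) = -2/5 - 13/5 = -3)
(G**3)**3 = ((-3)**3)**3 = (-27)**3 = -19683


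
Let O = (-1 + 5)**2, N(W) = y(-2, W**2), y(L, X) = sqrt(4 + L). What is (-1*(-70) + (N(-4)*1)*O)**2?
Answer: 5412 + 2240*sqrt(2) ≈ 8579.8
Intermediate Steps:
N(W) = sqrt(2) (N(W) = sqrt(4 - 2) = sqrt(2))
O = 16 (O = 4**2 = 16)
(-1*(-70) + (N(-4)*1)*O)**2 = (-1*(-70) + (sqrt(2)*1)*16)**2 = (70 + sqrt(2)*16)**2 = (70 + 16*sqrt(2))**2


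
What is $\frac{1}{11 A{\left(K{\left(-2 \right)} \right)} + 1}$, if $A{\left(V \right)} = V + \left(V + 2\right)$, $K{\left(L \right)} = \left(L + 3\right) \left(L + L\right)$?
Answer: $- \frac{1}{65} \approx -0.015385$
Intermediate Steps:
$K{\left(L \right)} = 2 L \left(3 + L\right)$ ($K{\left(L \right)} = \left(3 + L\right) 2 L = 2 L \left(3 + L\right)$)
$A{\left(V \right)} = 2 + 2 V$ ($A{\left(V \right)} = V + \left(2 + V\right) = 2 + 2 V$)
$\frac{1}{11 A{\left(K{\left(-2 \right)} \right)} + 1} = \frac{1}{11 \left(2 + 2 \cdot 2 \left(-2\right) \left(3 - 2\right)\right) + 1} = \frac{1}{11 \left(2 + 2 \cdot 2 \left(-2\right) 1\right) + 1} = \frac{1}{11 \left(2 + 2 \left(-4\right)\right) + 1} = \frac{1}{11 \left(2 - 8\right) + 1} = \frac{1}{11 \left(-6\right) + 1} = \frac{1}{-66 + 1} = \frac{1}{-65} = - \frac{1}{65}$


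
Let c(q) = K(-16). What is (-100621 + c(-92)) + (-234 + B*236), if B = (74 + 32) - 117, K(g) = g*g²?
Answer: -107547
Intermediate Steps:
K(g) = g³
B = -11 (B = 106 - 117 = -11)
c(q) = -4096 (c(q) = (-16)³ = -4096)
(-100621 + c(-92)) + (-234 + B*236) = (-100621 - 4096) + (-234 - 11*236) = -104717 + (-234 - 2596) = -104717 - 2830 = -107547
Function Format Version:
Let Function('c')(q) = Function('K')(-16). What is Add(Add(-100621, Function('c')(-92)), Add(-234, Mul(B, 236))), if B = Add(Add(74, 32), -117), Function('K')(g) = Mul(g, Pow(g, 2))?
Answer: -107547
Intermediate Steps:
Function('K')(g) = Pow(g, 3)
B = -11 (B = Add(106, -117) = -11)
Function('c')(q) = -4096 (Function('c')(q) = Pow(-16, 3) = -4096)
Add(Add(-100621, Function('c')(-92)), Add(-234, Mul(B, 236))) = Add(Add(-100621, -4096), Add(-234, Mul(-11, 236))) = Add(-104717, Add(-234, -2596)) = Add(-104717, -2830) = -107547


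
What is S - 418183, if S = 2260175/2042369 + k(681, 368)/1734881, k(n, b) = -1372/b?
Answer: -136319176110748138871/325980579924188 ≈ -4.1818e+5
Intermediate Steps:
S = 360743688571533/325980579924188 (S = 2260175/2042369 - 1372/368/1734881 = 2260175*(1/2042369) - 1372*1/368*(1/1734881) = 2260175/2042369 - 343/92*1/1734881 = 2260175/2042369 - 343/159609052 = 360743688571533/325980579924188 ≈ 1.1066)
S - 418183 = 360743688571533/325980579924188 - 418183 = -136319176110748138871/325980579924188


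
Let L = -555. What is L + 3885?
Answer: 3330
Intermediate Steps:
L + 3885 = -555 + 3885 = 3330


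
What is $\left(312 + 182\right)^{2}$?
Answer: $244036$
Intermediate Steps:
$\left(312 + 182\right)^{2} = 494^{2} = 244036$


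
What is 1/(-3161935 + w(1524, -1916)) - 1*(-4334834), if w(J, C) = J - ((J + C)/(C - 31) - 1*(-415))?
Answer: 26677125956338129/6154128614 ≈ 4.3348e+6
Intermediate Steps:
w(J, C) = -415 + J - (C + J)/(-31 + C) (w(J, C) = J - ((C + J)/(-31 + C) + 415) = J - (415 + (C + J)/(-31 + C)) = J + (-415 - (C + J)/(-31 + C)) = -415 + J - (C + J)/(-31 + C))
1/(-3161935 + w(1524, -1916)) - 1*(-4334834) = 1/(-3161935 + (12865 - 416*(-1916) - 32*1524 - 1916*1524)/(-31 - 1916)) - 1*(-4334834) = 1/(-3161935 + (12865 + 797056 - 48768 - 2919984)/(-1947)) + 4334834 = 1/(-3161935 - 1/1947*(-2158831)) + 4334834 = 1/(-3161935 + 2158831/1947) + 4334834 = 1/(-6154128614/1947) + 4334834 = -1947/6154128614 + 4334834 = 26677125956338129/6154128614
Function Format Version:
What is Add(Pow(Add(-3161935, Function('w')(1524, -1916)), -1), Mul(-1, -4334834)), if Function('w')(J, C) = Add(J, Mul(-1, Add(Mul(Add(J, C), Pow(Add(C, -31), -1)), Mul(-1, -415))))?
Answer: Rational(26677125956338129, 6154128614) ≈ 4.3348e+6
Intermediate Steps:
Function('w')(J, C) = Add(-415, J, Mul(-1, Pow(Add(-31, C), -1), Add(C, J))) (Function('w')(J, C) = Add(J, Mul(-1, Add(Mul(Add(C, J), Pow(Add(-31, C), -1)), 415))) = Add(J, Mul(-1, Add(Mul(Pow(Add(-31, C), -1), Add(C, J)), 415))) = Add(J, Mul(-1, Add(415, Mul(Pow(Add(-31, C), -1), Add(C, J))))) = Add(J, Add(-415, Mul(-1, Pow(Add(-31, C), -1), Add(C, J)))) = Add(-415, J, Mul(-1, Pow(Add(-31, C), -1), Add(C, J))))
Add(Pow(Add(-3161935, Function('w')(1524, -1916)), -1), Mul(-1, -4334834)) = Add(Pow(Add(-3161935, Mul(Pow(Add(-31, -1916), -1), Add(12865, Mul(-416, -1916), Mul(-32, 1524), Mul(-1916, 1524)))), -1), Mul(-1, -4334834)) = Add(Pow(Add(-3161935, Mul(Pow(-1947, -1), Add(12865, 797056, -48768, -2919984))), -1), 4334834) = Add(Pow(Add(-3161935, Mul(Rational(-1, 1947), -2158831)), -1), 4334834) = Add(Pow(Add(-3161935, Rational(2158831, 1947)), -1), 4334834) = Add(Pow(Rational(-6154128614, 1947), -1), 4334834) = Add(Rational(-1947, 6154128614), 4334834) = Rational(26677125956338129, 6154128614)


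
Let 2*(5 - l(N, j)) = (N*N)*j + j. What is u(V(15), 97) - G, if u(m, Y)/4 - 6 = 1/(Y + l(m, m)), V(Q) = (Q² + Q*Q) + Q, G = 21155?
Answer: -1062306993037/50272443 ≈ -21131.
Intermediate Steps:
l(N, j) = 5 - j/2 - j*N²/2 (l(N, j) = 5 - ((N*N)*j + j)/2 = 5 - (N²*j + j)/2 = 5 - (j*N² + j)/2 = 5 - (j + j*N²)/2 = 5 + (-j/2 - j*N²/2) = 5 - j/2 - j*N²/2)
V(Q) = Q + 2*Q² (V(Q) = (Q² + Q²) + Q = 2*Q² + Q = Q + 2*Q²)
u(m, Y) = 24 + 4/(5 + Y - m/2 - m³/2) (u(m, Y) = 24 + 4/(Y + (5 - m/2 - m*m²/2)) = 24 + 4/(Y + (5 - m/2 - m³/2)) = 24 + 4/(5 + Y - m/2 - m³/2))
u(V(15), 97) - G = 8*(31 - 45*(1 + 2*15) - 3*3375*(1 + 2*15)³ + 6*97)/(10 - 15*(1 + 2*15) - (15*(1 + 2*15))³ + 2*97) - 1*21155 = 8*(31 - 45*(1 + 30) - 3*3375*(1 + 30)³ + 582)/(10 - 15*(1 + 30) - (15*(1 + 30))³ + 194) - 21155 = 8*(31 - 45*31 - 3*(15*31)³ + 582)/(10 - 15*31 - (15*31)³ + 194) - 21155 = 8*(31 - 3*465 - 3*465³ + 582)/(10 - 1*465 - 1*465³ + 194) - 21155 = 8*(31 - 1395 - 3*100544625 + 582)/(10 - 465 - 1*100544625 + 194) - 21155 = 8*(31 - 1395 - 301633875 + 582)/(10 - 465 - 100544625 + 194) - 21155 = 8*(-301634657)/(-100544886) - 21155 = 8*(-1/100544886)*(-301634657) - 21155 = 1206538628/50272443 - 21155 = -1062306993037/50272443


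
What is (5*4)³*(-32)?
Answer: -256000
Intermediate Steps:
(5*4)³*(-32) = 20³*(-32) = 8000*(-32) = -256000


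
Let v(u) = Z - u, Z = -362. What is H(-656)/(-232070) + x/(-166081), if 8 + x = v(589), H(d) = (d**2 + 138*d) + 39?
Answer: -56219574477/38542417670 ≈ -1.4586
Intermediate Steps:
v(u) = -362 - u
H(d) = 39 + d**2 + 138*d
x = -959 (x = -8 + (-362 - 1*589) = -8 + (-362 - 589) = -8 - 951 = -959)
H(-656)/(-232070) + x/(-166081) = (39 + (-656)**2 + 138*(-656))/(-232070) - 959/(-166081) = (39 + 430336 - 90528)*(-1/232070) - 959*(-1/166081) = 339847*(-1/232070) + 959/166081 = -339847/232070 + 959/166081 = -56219574477/38542417670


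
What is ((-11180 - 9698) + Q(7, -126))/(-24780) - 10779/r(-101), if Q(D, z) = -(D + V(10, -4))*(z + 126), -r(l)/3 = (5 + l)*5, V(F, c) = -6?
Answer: -263377/39648 ≈ -6.6429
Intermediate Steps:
r(l) = -75 - 15*l (r(l) = -3*(5 + l)*5 = -3*(25 + 5*l) = -75 - 15*l)
Q(D, z) = -(-6 + D)*(126 + z) (Q(D, z) = -(D - 6)*(z + 126) = -(-6 + D)*(126 + z))
((-11180 - 9698) + Q(7, -126))/(-24780) - 10779/r(-101) = ((-11180 - 9698) + (756 - 126*7 + 6*(-126) - 1*7*(-126)))/(-24780) - 10779/(-75 - 15*(-101)) = (-20878 + (756 - 882 - 756 + 882))*(-1/24780) - 10779/(-75 + 1515) = (-20878 + 0)*(-1/24780) - 10779/1440 = -20878*(-1/24780) - 10779*1/1440 = 10439/12390 - 3593/480 = -263377/39648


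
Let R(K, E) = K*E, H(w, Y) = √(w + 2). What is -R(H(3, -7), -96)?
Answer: 96*√5 ≈ 214.66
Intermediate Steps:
H(w, Y) = √(2 + w)
R(K, E) = E*K
-R(H(3, -7), -96) = -(-96)*√(2 + 3) = -(-96)*√5 = 96*√5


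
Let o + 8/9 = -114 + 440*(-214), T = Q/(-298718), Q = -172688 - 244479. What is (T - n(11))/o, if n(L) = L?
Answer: 25818579/253454456332 ≈ 0.00010187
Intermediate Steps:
Q = -417167
T = 417167/298718 (T = -417167/(-298718) = -417167*(-1/298718) = 417167/298718 ≈ 1.3965)
o = -848474/9 (o = -8/9 + (-114 + 440*(-214)) = -8/9 + (-114 - 94160) = -8/9 - 94274 = -848474/9 ≈ -94275.)
(T - n(11))/o = (417167/298718 - 1*11)/(-848474/9) = (417167/298718 - 11)*(-9/848474) = -2868731/298718*(-9/848474) = 25818579/253454456332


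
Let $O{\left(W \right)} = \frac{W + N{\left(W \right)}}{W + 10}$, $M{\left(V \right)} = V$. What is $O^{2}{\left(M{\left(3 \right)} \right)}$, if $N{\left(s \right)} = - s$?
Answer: $0$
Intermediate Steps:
$O{\left(W \right)} = 0$ ($O{\left(W \right)} = \frac{W - W}{W + 10} = \frac{0}{10 + W} = 0$)
$O^{2}{\left(M{\left(3 \right)} \right)} = 0^{2} = 0$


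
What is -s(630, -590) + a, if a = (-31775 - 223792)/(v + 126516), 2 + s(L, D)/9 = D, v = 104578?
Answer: 1231013265/231094 ≈ 5326.9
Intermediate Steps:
s(L, D) = -18 + 9*D
a = -255567/231094 (a = (-31775 - 223792)/(104578 + 126516) = -255567/231094 ≈ -1.1059)
-s(630, -590) + a = -(-18 + 9*(-590)) - 255567/231094 = -(-18 - 5310) - 255567/231094 = -1*(-5328) - 255567/231094 = 5328 - 255567/231094 = 1231013265/231094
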